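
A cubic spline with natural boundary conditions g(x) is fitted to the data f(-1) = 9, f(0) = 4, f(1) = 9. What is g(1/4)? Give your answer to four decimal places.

4.4297

Let m_i = g''(x_i). Step sizes h_i = 1, 1; slopes of the chords Δ_i = (y_(i+1) - y_i)/h_i = -5, 5.
  1·m_0 + 4·m_1 + 1·m_2 = 6(Δ_1 - Δ_0) = 60
Natural end conditions: m_0 = m_2 = 0.
Hence m_0 = 0, m_1 = 15, m_2 = 0.
On [0, 1], g(x) = 4 + 0·x + 15/2·x² - 5/2·x³.
With x = 1/4: g(1/4) = 567/128.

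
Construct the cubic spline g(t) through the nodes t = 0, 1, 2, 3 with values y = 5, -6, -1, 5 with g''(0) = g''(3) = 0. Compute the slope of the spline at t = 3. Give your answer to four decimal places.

5.2000

Let M_i = g''(x_i). Step sizes h_i = 1, 1, 1; slopes of the chords Δ_i = (y_(i+1) - y_i)/h_i = -11, 5, 6.
  1·M_0 + 4·M_1 + 1·M_2 = 6(Δ_1 - Δ_0) = 96
  1·M_1 + 4·M_2 + 1·M_3 = 6(Δ_2 - Δ_1) = 6
Natural end conditions: M_0 = M_3 = 0.
Forward elimination and back-substitution give M_0 = 0, M_1 = 126/5, M_2 = -24/5, M_3 = 0.
On [2, 3], g'(t) = b_2 + 2c_2·(t - 2) + 3d_2·(t - 2)² with b_2 = Δ_2 - h_2(2M_2 + M_3)/6 = 38/5, c_2 = M_2/2 = -12/5, d_2 = (M_3 - M_2)/(6h_2) = 4/5. So g'(3) = 26/5.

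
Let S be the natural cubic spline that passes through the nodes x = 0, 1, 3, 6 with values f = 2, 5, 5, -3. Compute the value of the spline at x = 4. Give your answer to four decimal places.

Put M_i = S'' at the i-th knot. Here h = (1, 2, 3) and Δ = (3, 0, -8/3), so the interior equations h_(i-1)·M_(i-1) + 2(h_(i-1)+h_i)·M_i + h_i·M_(i+1) = 6(Δ_i − Δ_(i-1)) read
  1·M_0 + 6·M_1 + 2·M_2 = 6(Δ_1 - Δ_0) = -18
  2·M_1 + 10·M_2 + 3·M_3 = 6(Δ_2 - Δ_1) = -16
Natural end conditions: M_0 = M_3 = 0.
Solving: M_0 = 0, M_1 = -37/14, M_2 = -15/14, M_3 = 0.
On [3, 6], S(x) = 5 - 67/42·(x - 3) - 15/28·(x - 3)² + 5/84·(x - 3)³.
With (x - 3) = 1: S(4) = 41/14.

2.9286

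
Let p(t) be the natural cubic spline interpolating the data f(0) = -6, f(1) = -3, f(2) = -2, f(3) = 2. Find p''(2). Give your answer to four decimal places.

5.6000

With M_i denoting the second derivative at x_i, h_i = 1, 1, 1, and Δ_i = (y_(i+1) − y_i)/h_i = 3, 1, 4:
  1·M_0 + 4·M_1 + 1·M_2 = 6(Δ_1 - Δ_0) = -12
  1·M_1 + 4·M_2 + 1·M_3 = 6(Δ_2 - Δ_1) = 18
Natural end conditions: M_0 = M_3 = 0.
Solving: M_0 = 0, M_1 = -22/5, M_2 = 28/5, M_3 = 0.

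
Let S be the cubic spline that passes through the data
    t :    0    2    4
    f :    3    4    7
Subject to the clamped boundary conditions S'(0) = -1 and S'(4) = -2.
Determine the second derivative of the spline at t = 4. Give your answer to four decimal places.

Put m_i = S'' at the i-th knot. Here h = (2, 2) and Δ = (1/2, 3/2), so the interior equations h_(i-1)·m_(i-1) + 2(h_(i-1)+h_i)·m_i + h_i·m_(i+1) = 6(Δ_i − Δ_(i-1)) read
  2·m_0 + 8·m_1 + 2·m_2 = 6(Δ_1 - Δ_0) = 6
Clamped end conditions give two more equations: 2h_0·m_0 + h_0·m_1 = 6(Δ_0 - S'(0)) = 9 and h_1·m_1 + 2h_1·m_2 = 6(S'(4) - Δ_1) = -21.
Solving: m_0 = 5/4, m_1 = 2, m_2 = -25/4.

-6.2500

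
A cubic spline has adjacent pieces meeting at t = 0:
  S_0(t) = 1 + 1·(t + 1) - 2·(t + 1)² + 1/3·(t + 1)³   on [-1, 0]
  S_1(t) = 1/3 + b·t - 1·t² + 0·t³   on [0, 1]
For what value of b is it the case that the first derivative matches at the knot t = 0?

-2

S_0'(t) = 1 - 4·(t + 1) + 1·(t + 1)², so S_0'(0) = -2. On the right, S_1'(0) = b, so b = -2.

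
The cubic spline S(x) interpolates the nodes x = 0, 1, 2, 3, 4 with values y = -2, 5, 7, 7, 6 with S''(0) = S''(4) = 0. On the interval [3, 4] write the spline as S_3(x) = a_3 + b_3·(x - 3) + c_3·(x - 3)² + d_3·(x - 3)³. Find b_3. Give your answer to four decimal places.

Put M_i = S'' at the i-th knot. Here h = (1, 1, 1, 1) and Δ = (7, 2, 0, -1), so the interior equations h_(i-1)·M_(i-1) + 2(h_(i-1)+h_i)·M_i + h_i·M_(i+1) = 6(Δ_i − Δ_(i-1)) read
  1·M_0 + 4·M_1 + 1·M_2 = 6(Δ_1 - Δ_0) = -30
  1·M_1 + 4·M_2 + 1·M_3 = 6(Δ_2 - Δ_1) = -12
  1·M_2 + 4·M_3 + 1·M_4 = 6(Δ_3 - Δ_2) = -6
Natural end conditions: M_0 = M_4 = 0.
Solving: M_0 = 0, M_1 = -51/7, M_2 = -6/7, M_3 = -9/7, M_4 = 0.
On [3, 4], with S_3(x) = a_3 + b_3·(x - 3) + c_3·(x - 3)² + d_3·(x - 3)³: c_3 = M_3/2 = -9/14, d_3 = (M_4 - M_3)/(6h_3) = 3/14, b_3 = Δ_3 - h_3(2M_3 + M_4)/6 = -4/7.

-0.5714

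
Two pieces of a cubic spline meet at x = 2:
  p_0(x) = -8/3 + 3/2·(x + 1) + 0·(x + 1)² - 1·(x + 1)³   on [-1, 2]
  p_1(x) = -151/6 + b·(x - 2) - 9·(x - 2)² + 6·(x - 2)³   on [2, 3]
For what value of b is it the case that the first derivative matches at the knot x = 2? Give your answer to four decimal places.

p_0'(x) = 3/2 + 0·(x + 1) - 3·(x + 1)², so p_0'(2) = -51/2. On the right, p_1'(2) = b, so b = -51/2.

-25.5000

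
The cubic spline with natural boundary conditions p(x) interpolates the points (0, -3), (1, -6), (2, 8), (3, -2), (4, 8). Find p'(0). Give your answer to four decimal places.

-9.6250

With M_i denoting the second derivative at x_i, h_i = 1, 1, 1, 1, and Δ_i = (y_(i+1) − y_i)/h_i = -3, 14, -10, 10:
  1·M_0 + 4·M_1 + 1·M_2 = 6(Δ_1 - Δ_0) = 102
  1·M_1 + 4·M_2 + 1·M_3 = 6(Δ_2 - Δ_1) = -144
  1·M_2 + 4·M_3 + 1·M_4 = 6(Δ_3 - Δ_2) = 120
Natural end conditions: M_0 = M_4 = 0.
Solving: M_0 = 0, M_1 = 159/4, M_2 = -57, M_3 = 177/4, M_4 = 0.
On [0, 1], p'(x) = b_0 + 2c_0·x + 3d_0·x² with b_0 = Δ_0 - h_0(2M_0 + M_1)/6 = -77/8, c_0 = M_0/2 = 0, d_0 = (M_1 - M_0)/(6h_0) = 53/8. So p'(0) = -77/8.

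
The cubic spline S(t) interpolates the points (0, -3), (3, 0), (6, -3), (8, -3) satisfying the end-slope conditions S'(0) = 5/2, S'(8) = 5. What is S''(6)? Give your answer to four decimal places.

Put M_i = S'' at the i-th knot. Here h = (3, 3, 2) and Δ = (1, -1, 0), so the interior equations h_(i-1)·M_(i-1) + 2(h_(i-1)+h_i)·M_i + h_i·M_(i+1) = 6(Δ_i − Δ_(i-1)) read
  3·M_0 + 12·M_1 + 3·M_2 = 6(Δ_1 - Δ_0) = -12
  3·M_1 + 10·M_2 + 2·M_3 = 6(Δ_2 - Δ_1) = 6
Clamped end conditions give two more equations: 2h_0·M_0 + h_0·M_1 = 6(Δ_0 - S'(0)) = -9 and h_2·M_2 + 2h_2·M_3 = 6(S'(8) - Δ_2) = 30.
Forward elimination and back-substitution give M_0 = -24/19, M_1 = -9/19, M_2 = -16/19, M_3 = 301/38.

-0.8421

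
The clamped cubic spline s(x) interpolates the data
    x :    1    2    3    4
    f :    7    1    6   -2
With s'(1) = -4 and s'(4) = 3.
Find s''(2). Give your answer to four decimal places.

32.2667

With M_i denoting the second derivative at x_i, h_i = 1, 1, 1, and Δ_i = (y_(i+1) − y_i)/h_i = -6, 5, -8:
  1·M_0 + 4·M_1 + 1·M_2 = 6(Δ_1 - Δ_0) = 66
  1·M_1 + 4·M_2 + 1·M_3 = 6(Δ_2 - Δ_1) = -78
Clamped end conditions give two more equations: 2h_0·M_0 + h_0·M_1 = 6(Δ_0 - s'(1)) = -12 and h_2·M_2 + 2h_2·M_3 = 6(s'(4) - Δ_2) = 66.
Solving the tridiagonal system: M_0 = -332/15, M_1 = 484/15, M_2 = -614/15, M_3 = 802/15.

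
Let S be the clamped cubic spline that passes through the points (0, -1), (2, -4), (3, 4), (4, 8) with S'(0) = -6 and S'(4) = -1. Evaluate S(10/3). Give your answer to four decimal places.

Write σ_i for S''(x_i). With h_i = 2, 1, 1 and divided differences Δ_i = -3/2, 8, 4, the continuity of S' gives the tridiagonal system
  2·σ_0 + 6·σ_1 + 1·σ_2 = 6(Δ_1 - Δ_0) = 57
  1·σ_1 + 4·σ_2 + 1·σ_3 = 6(Δ_2 - Δ_1) = -24
Clamped end conditions give two more equations: 2h_0·σ_0 + h_0·σ_1 = 6(Δ_0 - S'(0)) = 27 and h_2·σ_2 + 2h_2·σ_3 = 6(S'(4) - Δ_2) = -30.
Solving the tridiagonal system: σ_0 = 41/22, σ_1 = 215/22, σ_2 = -59/11, σ_3 = -271/22.
On [3, 4], S(t) = 4 + 345/44·(t - 3) - 59/22·(t - 3)² - 51/44·(t - 3)³.
With (t - 3) = 1/3: S(10/3) = 69/11.

6.2727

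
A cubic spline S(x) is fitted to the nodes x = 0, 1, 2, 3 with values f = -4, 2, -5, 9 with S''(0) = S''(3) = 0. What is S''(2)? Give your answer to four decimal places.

38.8000

Write σ_i for S''(x_i). With h_i = 1, 1, 1 and divided differences Δ_i = 6, -7, 14, the continuity of S' gives the tridiagonal system
  1·σ_0 + 4·σ_1 + 1·σ_2 = 6(Δ_1 - Δ_0) = -78
  1·σ_1 + 4·σ_2 + 1·σ_3 = 6(Δ_2 - Δ_1) = 126
Natural end conditions: σ_0 = σ_3 = 0.
Solving: σ_0 = 0, σ_1 = -146/5, σ_2 = 194/5, σ_3 = 0.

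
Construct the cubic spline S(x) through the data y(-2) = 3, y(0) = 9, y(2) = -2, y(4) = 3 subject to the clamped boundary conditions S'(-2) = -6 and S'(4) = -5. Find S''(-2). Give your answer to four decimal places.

21.1333

Write M_i for S''(x_i). With h_i = 2, 2, 2 and divided differences Δ_i = 3, -11/2, 5/2, the continuity of S' gives the tridiagonal system
  2·M_0 + 8·M_1 + 2·M_2 = 6(Δ_1 - Δ_0) = -51
  2·M_1 + 8·M_2 + 2·M_3 = 6(Δ_2 - Δ_1) = 48
Clamped end conditions give two more equations: 2h_0·M_0 + h_0·M_1 = 6(Δ_0 - S'(-2)) = 54 and h_2·M_2 + 2h_2·M_3 = 6(S'(4) - Δ_2) = -45.
Solving the tridiagonal system: M_0 = 317/15, M_1 = -229/15, M_2 = 433/30, M_3 = -277/15.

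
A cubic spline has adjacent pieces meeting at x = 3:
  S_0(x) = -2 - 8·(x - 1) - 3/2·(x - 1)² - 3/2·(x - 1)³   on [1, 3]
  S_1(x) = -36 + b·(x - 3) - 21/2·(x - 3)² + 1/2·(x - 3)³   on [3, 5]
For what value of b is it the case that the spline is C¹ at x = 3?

S_0'(x) = -8 - 3·(x - 1) - 9/2·(x - 1)², so S_0'(3) = -32. On the right, S_1'(3) = b, so b = -32.

-32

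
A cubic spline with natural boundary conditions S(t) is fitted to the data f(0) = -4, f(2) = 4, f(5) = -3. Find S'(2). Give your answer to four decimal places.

Put M_i = S'' at the i-th knot. Here h = (2, 3) and Δ = (4, -7/3), so the interior equations h_(i-1)·M_(i-1) + 2(h_(i-1)+h_i)·M_i + h_i·M_(i+1) = 6(Δ_i − Δ_(i-1)) read
  2·M_0 + 10·M_1 + 3·M_2 = 6(Δ_1 - Δ_0) = -38
Natural end conditions: M_0 = M_2 = 0.
Forward elimination and back-substitution give M_0 = 0, M_1 = -19/5, M_2 = 0.
On [2, 5], S'(t) = b_1 + 2c_1·(t - 2) + 3d_1·(t - 2)² with b_1 = Δ_1 - h_1(2M_1 + M_2)/6 = 22/15, c_1 = M_1/2 = -19/10, d_1 = (M_2 - M_1)/(6h_1) = 19/90. So S'(2) = 22/15.

1.4667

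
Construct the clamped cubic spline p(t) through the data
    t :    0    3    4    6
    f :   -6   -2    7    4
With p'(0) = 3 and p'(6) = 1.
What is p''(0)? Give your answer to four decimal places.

Put M_i = p'' at the i-th knot. Here h = (3, 1, 2) and Δ = (4/3, 9, -3/2), so the interior equations h_(i-1)·M_(i-1) + 2(h_(i-1)+h_i)·M_i + h_i·M_(i+1) = 6(Δ_i − Δ_(i-1)) read
  3·M_0 + 8·M_1 + 1·M_2 = 6(Δ_1 - Δ_0) = 46
  1·M_1 + 6·M_2 + 2·M_3 = 6(Δ_2 - Δ_1) = -63
Clamped end conditions give two more equations: 2h_0·M_0 + h_0·M_1 = 6(Δ_0 - p'(0)) = -10 and h_2·M_2 + 2h_2·M_3 = 6(p'(6) - Δ_2) = 15.
Solving the tridiagonal system: M_0 = -41/6, M_1 = 31/3, M_2 = -97/6, M_3 = 71/6.

-6.8333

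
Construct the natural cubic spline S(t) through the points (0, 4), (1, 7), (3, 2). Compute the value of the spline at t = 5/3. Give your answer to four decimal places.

6.6914

Write m_i for S''(x_i). With h_i = 1, 2 and divided differences Δ_i = 3, -5/2, the continuity of S' gives the tridiagonal system
  1·m_0 + 6·m_1 + 2·m_2 = 6(Δ_1 - Δ_0) = -33
Natural end conditions: m_0 = m_2 = 0.
Forward elimination and back-substitution give m_0 = 0, m_1 = -11/2, m_2 = 0.
On [1, 3], S(t) = 7 + 7/6·(t - 1) - 11/4·(t - 1)² + 11/24·(t - 1)³.
With (t - 1) = 2/3: S(5/3) = 542/81.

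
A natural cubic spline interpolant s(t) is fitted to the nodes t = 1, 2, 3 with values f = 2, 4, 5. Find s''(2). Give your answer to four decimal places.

Write M_i for s''(x_i). With h_i = 1, 1 and divided differences Δ_i = 2, 1, the continuity of s' gives the tridiagonal system
  1·M_0 + 4·M_1 + 1·M_2 = 6(Δ_1 - Δ_0) = -6
Natural end conditions: M_0 = M_2 = 0.
Solving the tridiagonal system: M_0 = 0, M_1 = -3/2, M_2 = 0.

-1.5000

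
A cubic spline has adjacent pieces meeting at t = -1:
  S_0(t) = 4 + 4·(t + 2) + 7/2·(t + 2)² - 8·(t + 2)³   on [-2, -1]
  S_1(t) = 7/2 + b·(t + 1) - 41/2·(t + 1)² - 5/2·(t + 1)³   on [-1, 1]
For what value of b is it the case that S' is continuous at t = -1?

-13

S_0'(t) = 4 + 7·(t + 2) - 24·(t + 2)², so S_0'(-1) = -13. On the right, S_1'(-1) = b, so b = -13.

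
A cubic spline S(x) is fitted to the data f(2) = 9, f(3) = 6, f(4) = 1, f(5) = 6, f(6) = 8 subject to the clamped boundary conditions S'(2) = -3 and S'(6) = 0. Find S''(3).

Put M_i = S'' at the i-th knot. Here h = (1, 1, 1, 1) and Δ = (-3, -5, 5, 2), so the interior equations h_(i-1)·M_(i-1) + 2(h_(i-1)+h_i)·M_i + h_i·M_(i+1) = 6(Δ_i − Δ_(i-1)) read
  1·M_0 + 4·M_1 + 1·M_2 = 6(Δ_1 - Δ_0) = -12
  1·M_1 + 4·M_2 + 1·M_3 = 6(Δ_2 - Δ_1) = 60
  1·M_2 + 4·M_3 + 1·M_4 = 6(Δ_3 - Δ_2) = -18
Clamped end conditions give two more equations: 2h_0·M_0 + h_0·M_1 = 6(Δ_0 - S'(2)) = 0 and h_3·M_3 + 2h_3·M_4 = 6(S'(6) - Δ_3) = -12.
Hence M_0 = 9/2, M_1 = -9, M_2 = 39/2, M_3 = -9, M_4 = -3/2.

-9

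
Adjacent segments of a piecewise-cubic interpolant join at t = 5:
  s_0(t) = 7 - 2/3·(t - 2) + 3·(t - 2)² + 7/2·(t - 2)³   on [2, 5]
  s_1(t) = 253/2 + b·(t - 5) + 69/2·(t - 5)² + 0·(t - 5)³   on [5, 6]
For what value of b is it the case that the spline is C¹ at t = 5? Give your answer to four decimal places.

s_0'(t) = -2/3 + 6·(t - 2) + 21/2·(t - 2)², so s_0'(5) = 671/6. On the right, s_1'(5) = b, so b = 671/6.

111.8333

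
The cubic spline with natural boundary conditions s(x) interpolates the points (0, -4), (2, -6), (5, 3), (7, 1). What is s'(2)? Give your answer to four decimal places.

With m_i denoting the second derivative at x_i, h_i = 2, 3, 2, and Δ_i = (y_(i+1) − y_i)/h_i = -1, 3, -1:
  2·m_0 + 10·m_1 + 3·m_2 = 6(Δ_1 - Δ_0) = 24
  3·m_1 + 10·m_2 + 2·m_3 = 6(Δ_2 - Δ_1) = -24
Natural end conditions: m_0 = m_3 = 0.
Forward elimination and back-substitution give m_0 = 0, m_1 = 24/7, m_2 = -24/7, m_3 = 0.
On [2, 5], s'(x) = b_1 + 2c_1·(x - 2) + 3d_1·(x - 2)² with b_1 = Δ_1 - h_1(2m_1 + m_2)/6 = 9/7, c_1 = m_1/2 = 12/7, d_1 = (m_2 - m_1)/(6h_1) = -8/21. So s'(2) = 9/7.

1.2857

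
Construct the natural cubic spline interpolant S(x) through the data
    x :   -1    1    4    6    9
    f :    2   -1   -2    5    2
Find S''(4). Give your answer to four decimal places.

Put M_i = S'' at the i-th knot. Here h = (2, 3, 2, 3) and Δ = (-3/2, -1/3, 7/2, -1), so the interior equations h_(i-1)·M_(i-1) + 2(h_(i-1)+h_i)·M_i + h_i·M_(i+1) = 6(Δ_i − Δ_(i-1)) read
  2·M_0 + 10·M_1 + 3·M_2 = 6(Δ_1 - Δ_0) = 7
  3·M_1 + 10·M_2 + 2·M_3 = 6(Δ_2 - Δ_1) = 23
  2·M_2 + 10·M_3 + 3·M_4 = 6(Δ_3 - Δ_2) = -27
Natural end conditions: M_0 = M_4 = 0.
Hence M_0 = 0, M_1 = -6/29, M_2 = 263/87, M_3 = -575/174, M_4 = 0.

3.0230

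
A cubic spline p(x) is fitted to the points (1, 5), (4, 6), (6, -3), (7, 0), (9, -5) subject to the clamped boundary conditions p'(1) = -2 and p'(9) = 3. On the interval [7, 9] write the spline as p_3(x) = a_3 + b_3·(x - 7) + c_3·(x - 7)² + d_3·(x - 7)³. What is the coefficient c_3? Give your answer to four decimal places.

Put m_i = p'' at the i-th knot. Here h = (3, 2, 1, 2) and Δ = (1/3, -9/2, 3, -5/2), so the interior equations h_(i-1)·m_(i-1) + 2(h_(i-1)+h_i)·m_i + h_i·m_(i+1) = 6(Δ_i − Δ_(i-1)) read
  3·m_0 + 10·m_1 + 2·m_2 = 6(Δ_1 - Δ_0) = -29
  2·m_1 + 6·m_2 + 1·m_3 = 6(Δ_2 - Δ_1) = 45
  1·m_2 + 6·m_3 + 2·m_4 = 6(Δ_3 - Δ_2) = -33
Clamped end conditions give two more equations: 2h_0·m_0 + h_0·m_1 = 6(Δ_0 - p'(1)) = 14 and h_3·m_3 + 2h_3·m_4 = 6(p'(9) - Δ_3) = 33.
Solving the tridiagonal system: m_0 = 2650/453, m_1 = -1062/151, m_2 = 3591/302, m_3 = -1854/151, m_4 = 8691/604.
On [7, 9], with p_3(x) = a_3 + b_3·(x - 7) + c_3·(x - 7)² + d_3·(x - 7)³: c_3 = m_3/2 = -927/151, d_3 = (m_4 - m_3)/(6h_3) = 5369/2416, b_3 = Δ_3 - h_3(2m_3 + m_4)/6 = 537/604.

-6.1391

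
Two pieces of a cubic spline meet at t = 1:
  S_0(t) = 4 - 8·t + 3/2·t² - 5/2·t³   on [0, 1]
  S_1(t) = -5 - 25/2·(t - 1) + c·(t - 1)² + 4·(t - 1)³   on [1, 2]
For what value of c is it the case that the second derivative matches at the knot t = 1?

S_0''(t) = 3 - 15·t, so S_0''(1) = -12. On the right, S_1''(1) = 2c, so c = -6.

-6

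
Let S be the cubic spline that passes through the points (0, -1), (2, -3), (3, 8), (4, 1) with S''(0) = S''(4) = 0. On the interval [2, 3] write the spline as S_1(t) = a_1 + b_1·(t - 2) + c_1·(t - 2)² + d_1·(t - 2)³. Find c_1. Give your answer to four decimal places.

Put m_i = S'' at the i-th knot. Here h = (2, 1, 1) and Δ = (-1, 11, -7), so the interior equations h_(i-1)·m_(i-1) + 2(h_(i-1)+h_i)·m_i + h_i·m_(i+1) = 6(Δ_i − Δ_(i-1)) read
  2·m_0 + 6·m_1 + 1·m_2 = 6(Δ_1 - Δ_0) = 72
  1·m_1 + 4·m_2 + 1·m_3 = 6(Δ_2 - Δ_1) = -108
Natural end conditions: m_0 = m_3 = 0.
Solving the tridiagonal system: m_0 = 0, m_1 = 396/23, m_2 = -720/23, m_3 = 0.
On [2, 3], with S_1(t) = a_1 + b_1·(t - 2) + c_1·(t - 2)² + d_1·(t - 2)³: c_1 = m_1/2 = 198/23, d_1 = (m_2 - m_1)/(6h_1) = -186/23, b_1 = Δ_1 - h_1(2m_1 + m_2)/6 = 241/23.

8.6087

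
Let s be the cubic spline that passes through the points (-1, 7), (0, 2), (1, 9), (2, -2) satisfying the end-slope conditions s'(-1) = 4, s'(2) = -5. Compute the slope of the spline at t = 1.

-2

Put σ_i = s'' at the i-th knot. Here h = (1, 1, 1) and Δ = (-5, 7, -11), so the interior equations h_(i-1)·σ_(i-1) + 2(h_(i-1)+h_i)·σ_i + h_i·σ_(i+1) = 6(Δ_i − Δ_(i-1)) read
  1·σ_0 + 4·σ_1 + 1·σ_2 = 6(Δ_1 - Δ_0) = 72
  1·σ_1 + 4·σ_2 + 1·σ_3 = 6(Δ_2 - Δ_1) = -108
Clamped end conditions give two more equations: 2h_0·σ_0 + h_0·σ_1 = 6(Δ_0 - s'(-1)) = -54 and h_2·σ_2 + 2h_2·σ_3 = 6(s'(2) - Δ_2) = 36.
Solving: σ_0 = -48, σ_1 = 42, σ_2 = -48, σ_3 = 42.
On [1, 2], s'(t) = b_2 + 2c_2·(t - 1) + 3d_2·(t - 1)² with b_2 = Δ_2 - h_2(2σ_2 + σ_3)/6 = -2, c_2 = σ_2/2 = -24, d_2 = (σ_3 - σ_2)/(6h_2) = 15. So s'(1) = -2.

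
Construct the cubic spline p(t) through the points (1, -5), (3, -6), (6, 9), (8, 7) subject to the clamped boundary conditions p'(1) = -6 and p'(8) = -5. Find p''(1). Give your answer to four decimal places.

6.7188

Let m_i = p''(x_i). Step sizes h_i = 2, 3, 2; slopes of the chords Δ_i = (y_(i+1) - y_i)/h_i = -1/2, 5, -1.
  2·m_0 + 10·m_1 + 3·m_2 = 6(Δ_1 - Δ_0) = 33
  3·m_1 + 10·m_2 + 2·m_3 = 6(Δ_2 - Δ_1) = -36
Clamped end conditions give two more equations: 2h_0·m_0 + h_0·m_1 = 6(Δ_0 - p'(1)) = 33 and h_2·m_2 + 2h_2·m_3 = 6(p'(8) - Δ_2) = -24.
Solving: m_0 = 215/32, m_1 = 49/16, m_2 = -59/16, m_3 = -133/32.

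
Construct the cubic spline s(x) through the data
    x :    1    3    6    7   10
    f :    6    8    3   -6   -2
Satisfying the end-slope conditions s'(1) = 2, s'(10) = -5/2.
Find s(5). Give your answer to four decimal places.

Write σ_i for s''(x_i). With h_i = 2, 3, 1, 3 and divided differences Δ_i = 1, -5/3, -9, 4/3, the continuity of s' gives the tridiagonal system
  2·σ_0 + 10·σ_1 + 3·σ_2 = 6(Δ_1 - Δ_0) = -16
  3·σ_1 + 8·σ_2 + 1·σ_3 = 6(Δ_2 - Δ_1) = -44
  1·σ_2 + 8·σ_3 + 3·σ_4 = 6(Δ_3 - Δ_2) = 62
Clamped end conditions give two more equations: 2h_0·σ_0 + h_0·σ_1 = 6(Δ_0 - s'(1)) = -6 and h_3·σ_3 + 2h_3·σ_4 = 6(s'(10) - Δ_3) = -23.
Solving the tridiagonal system: σ_0 = -539/267, σ_1 = 277/267, σ_2 = -1988/267, σ_3 = 3325/267, σ_4 = -2686/267.
On [3, 6], s(x) = 8 + 272/267·(x - 3) + 277/534·(x - 3)² - 755/1602·(x - 3)³.
With (x - 3) = 2: s(5) = 6682/801.

8.3421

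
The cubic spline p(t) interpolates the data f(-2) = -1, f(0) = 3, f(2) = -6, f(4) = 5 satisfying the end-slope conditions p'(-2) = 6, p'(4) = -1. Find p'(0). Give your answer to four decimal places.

-3.8667

With M_i denoting the second derivative at x_i, h_i = 2, 2, 2, and Δ_i = (y_(i+1) − y_i)/h_i = 2, -9/2, 11/2:
  2·M_0 + 8·M_1 + 2·M_2 = 6(Δ_1 - Δ_0) = -39
  2·M_1 + 8·M_2 + 2·M_3 = 6(Δ_2 - Δ_1) = 60
Clamped end conditions give two more equations: 2h_0·M_0 + h_0·M_1 = 6(Δ_0 - p'(-2)) = -24 and h_2·M_2 + 2h_2·M_3 = 6(p'(4) - Δ_2) = -39.
Solving the tridiagonal system: M_0 = -32/15, M_1 = -116/15, M_2 = 407/30, M_3 = -248/15.
On [0, 2], p'(t) = b_1 + 2c_1·t + 3d_1·t² with b_1 = Δ_1 - h_1(2M_1 + M_2)/6 = -58/15, c_1 = M_1/2 = -58/15, d_1 = (M_2 - M_1)/(6h_1) = 71/40. So p'(0) = -58/15.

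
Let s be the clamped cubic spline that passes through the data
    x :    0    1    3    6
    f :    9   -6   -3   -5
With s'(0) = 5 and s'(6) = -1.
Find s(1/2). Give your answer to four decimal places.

With σ_i denoting the second derivative at x_i, h_i = 1, 2, 3, and Δ_i = (y_(i+1) − y_i)/h_i = -15, 3/2, -2/3:
  1·σ_0 + 6·σ_1 + 2·σ_2 = 6(Δ_1 - Δ_0) = 99
  2·σ_1 + 10·σ_2 + 3·σ_3 = 6(Δ_2 - Δ_1) = -13
Clamped end conditions give two more equations: 2h_0·σ_0 + h_0·σ_1 = 6(Δ_0 - s'(0)) = -120 and h_2·σ_2 + 2h_2·σ_3 = 6(s'(6) - Δ_2) = -2.
Hence σ_0 = -4337/57, σ_1 = 1834/57, σ_2 = -512/57, σ_3 = 79/19.
On [0, 1], s(x) = 9 + 5·x - 4337/114·x² + 2057/114·x³.
With x = 1/2: s(1/2) = 3871/912.

4.2445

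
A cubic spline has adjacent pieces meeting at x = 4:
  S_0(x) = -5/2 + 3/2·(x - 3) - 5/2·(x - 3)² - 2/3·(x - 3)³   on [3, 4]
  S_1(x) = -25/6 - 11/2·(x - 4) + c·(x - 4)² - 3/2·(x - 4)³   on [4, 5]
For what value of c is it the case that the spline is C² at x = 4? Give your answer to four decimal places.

-4.5000

S_0''(x) = -5 - 4·(x - 3), so S_0''(4) = -9. On the right, S_1''(4) = 2c, so c = -9/2.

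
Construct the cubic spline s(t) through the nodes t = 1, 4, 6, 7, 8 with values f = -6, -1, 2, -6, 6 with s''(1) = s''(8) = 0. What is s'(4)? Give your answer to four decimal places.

4.8115

Write M_i for s''(x_i). With h_i = 3, 2, 1, 1 and divided differences Δ_i = 5/3, 3/2, -8, 12, the continuity of s' gives the tridiagonal system
  3·M_0 + 10·M_1 + 2·M_2 = 6(Δ_1 - Δ_0) = -1
  2·M_1 + 6·M_2 + 1·M_3 = 6(Δ_2 - Δ_1) = -57
  1·M_2 + 4·M_3 + 1·M_4 = 6(Δ_3 - Δ_2) = 120
Natural end conditions: M_0 = M_4 = 0.
Forward elimination and back-substitution give M_0 = 0, M_1 = 673/214, M_2 = -1736/107, M_3 = 3644/107, M_4 = 0.
On [4, 6], s'(t) = b_1 + 2c_1·(t - 4) + 3d_1·(t - 4)² with b_1 = Δ_1 - h_1(2M_1 + M_2)/6 = 3089/642, c_1 = M_1/2 = 673/428, d_1 = (M_2 - M_1)/(6h_1) = -4145/2568. So s'(4) = 3089/642.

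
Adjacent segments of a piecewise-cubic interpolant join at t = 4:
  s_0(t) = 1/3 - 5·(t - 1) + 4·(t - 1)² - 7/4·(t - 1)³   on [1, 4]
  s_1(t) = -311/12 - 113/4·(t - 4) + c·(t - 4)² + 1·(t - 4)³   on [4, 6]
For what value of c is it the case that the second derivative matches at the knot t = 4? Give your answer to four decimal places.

-11.7500

s_0''(t) = 8 - 21/2·(t - 1), so s_0''(4) = -47/2. On the right, s_1''(4) = 2c, so c = -47/4.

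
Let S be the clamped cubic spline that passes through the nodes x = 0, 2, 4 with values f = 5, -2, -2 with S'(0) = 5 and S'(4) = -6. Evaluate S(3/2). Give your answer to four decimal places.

0.2305

Write σ_i for S''(x_i). With h_i = 2, 2 and divided differences Δ_i = -7/2, 0, the continuity of S' gives the tridiagonal system
  2·σ_0 + 8·σ_1 + 2·σ_2 = 6(Δ_1 - Δ_0) = 21
Clamped end conditions give two more equations: 2h_0·σ_0 + h_0·σ_1 = 6(Δ_0 - S'(0)) = -51 and h_1·σ_1 + 2h_1·σ_2 = 6(S'(4) - Δ_1) = -36.
Hence σ_0 = -145/8, σ_1 = 43/4, σ_2 = -115/8.
On [0, 2], S(x) = 5 + 5·x - 145/16·x² + 77/32·x³.
With x = 3/2: S(3/2) = 59/256.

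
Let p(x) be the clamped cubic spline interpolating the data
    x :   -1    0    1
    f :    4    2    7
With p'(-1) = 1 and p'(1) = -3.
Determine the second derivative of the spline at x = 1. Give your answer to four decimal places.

Write M_i for p''(x_i). With h_i = 1, 1 and divided differences Δ_i = -2, 5, the continuity of p' gives the tridiagonal system
  1·M_0 + 4·M_1 + 1·M_2 = 6(Δ_1 - Δ_0) = 42
Clamped end conditions give two more equations: 2h_0·M_0 + h_0·M_1 = 6(Δ_0 - p'(-1)) = -18 and h_1·M_1 + 2h_1·M_2 = 6(p'(1) - Δ_1) = -48.
Forward elimination and back-substitution give M_0 = -43/2, M_1 = 25, M_2 = -73/2.

-36.5000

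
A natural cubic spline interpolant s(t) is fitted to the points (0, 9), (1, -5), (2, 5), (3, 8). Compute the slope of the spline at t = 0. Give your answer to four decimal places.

Put m_i = s'' at the i-th knot. Here h = (1, 1, 1) and Δ = (-14, 10, 3), so the interior equations h_(i-1)·m_(i-1) + 2(h_(i-1)+h_i)·m_i + h_i·m_(i+1) = 6(Δ_i − Δ_(i-1)) read
  1·m_0 + 4·m_1 + 1·m_2 = 6(Δ_1 - Δ_0) = 144
  1·m_1 + 4·m_2 + 1·m_3 = 6(Δ_2 - Δ_1) = -42
Natural end conditions: m_0 = m_3 = 0.
Forward elimination and back-substitution give m_0 = 0, m_1 = 206/5, m_2 = -104/5, m_3 = 0.
On [0, 1], s'(t) = b_0 + 2c_0·t + 3d_0·t² with b_0 = Δ_0 - h_0(2m_0 + m_1)/6 = -313/15, c_0 = m_0/2 = 0, d_0 = (m_1 - m_0)/(6h_0) = 103/15. So s'(0) = -313/15.

-20.8667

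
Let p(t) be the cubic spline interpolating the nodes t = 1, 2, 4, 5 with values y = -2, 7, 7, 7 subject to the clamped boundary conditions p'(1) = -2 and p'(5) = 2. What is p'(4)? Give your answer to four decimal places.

-2.3429

Write m_i for p''(x_i). With h_i = 1, 2, 1 and divided differences Δ_i = 9, 0, 0, the continuity of p' gives the tridiagonal system
  1·m_0 + 6·m_1 + 2·m_2 = 6(Δ_1 - Δ_0) = -54
  2·m_1 + 6·m_2 + 1·m_3 = 6(Δ_2 - Δ_1) = 0
Clamped end conditions give two more equations: 2h_0·m_0 + h_0·m_1 = 6(Δ_0 - p'(1)) = 66 and h_2·m_2 + 2h_2·m_3 = 6(p'(5) - Δ_2) = 12.
Solving the tridiagonal system: m_0 = 1466/35, m_1 = -622/35, m_2 = 188/35, m_3 = 116/35.
On [4, 5], p'(t) = b_2 + 2c_2·(t - 4) + 3d_2·(t - 4)² with b_2 = Δ_2 - h_2(2m_2 + m_3)/6 = -82/35, c_2 = m_2/2 = 94/35, d_2 = (m_3 - m_2)/(6h_2) = -12/35. So p'(4) = -82/35.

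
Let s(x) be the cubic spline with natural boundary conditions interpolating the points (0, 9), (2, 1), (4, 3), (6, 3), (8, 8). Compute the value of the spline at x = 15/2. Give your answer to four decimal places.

6.3608

Write m_i for s''(x_i). With h_i = 2, 2, 2, 2 and divided differences Δ_i = -4, 1, 0, 5/2, the continuity of s' gives the tridiagonal system
  2·m_0 + 8·m_1 + 2·m_2 = 6(Δ_1 - Δ_0) = 30
  2·m_1 + 8·m_2 + 2·m_3 = 6(Δ_2 - Δ_1) = -6
  2·m_2 + 8·m_3 + 2·m_4 = 6(Δ_3 - Δ_2) = 15
Natural end conditions: m_0 = m_4 = 0.
Solving: m_0 = 0, m_1 = 489/112, m_2 = -69/28, m_3 = 279/112, m_4 = 0.
On [6, 8], s(x) = 3 + 47/56·(x - 6) + 279/224·(x - 6)² - 93/448·(x - 6)³.
With (x - 6) = 3/2: s(15/2) = 22797/3584.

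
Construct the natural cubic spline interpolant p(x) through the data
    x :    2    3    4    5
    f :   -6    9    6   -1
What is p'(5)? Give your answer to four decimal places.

-6.8667

Write M_i for p''(x_i). With h_i = 1, 1, 1 and divided differences Δ_i = 15, -3, -7, the continuity of p' gives the tridiagonal system
  1·M_0 + 4·M_1 + 1·M_2 = 6(Δ_1 - Δ_0) = -108
  1·M_1 + 4·M_2 + 1·M_3 = 6(Δ_2 - Δ_1) = -24
Natural end conditions: M_0 = M_3 = 0.
Solving: M_0 = 0, M_1 = -136/5, M_2 = 4/5, M_3 = 0.
On [4, 5], p'(x) = b_2 + 2c_2·(x - 4) + 3d_2·(x - 4)² with b_2 = Δ_2 - h_2(2M_2 + M_3)/6 = -109/15, c_2 = M_2/2 = 2/5, d_2 = (M_3 - M_2)/(6h_2) = -2/15. So p'(5) = -103/15.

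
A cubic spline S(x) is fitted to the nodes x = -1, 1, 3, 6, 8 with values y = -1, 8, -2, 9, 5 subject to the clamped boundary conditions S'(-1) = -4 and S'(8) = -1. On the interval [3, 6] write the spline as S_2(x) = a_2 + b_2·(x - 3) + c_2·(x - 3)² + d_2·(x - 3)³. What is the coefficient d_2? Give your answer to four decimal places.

With m_i denoting the second derivative at x_i, h_i = 2, 2, 3, 2, and Δ_i = (y_(i+1) − y_i)/h_i = 9/2, -5, 11/3, -2:
  2·m_0 + 8·m_1 + 2·m_2 = 6(Δ_1 - Δ_0) = -57
  2·m_1 + 10·m_2 + 3·m_3 = 6(Δ_2 - Δ_1) = 52
  3·m_2 + 10·m_3 + 2·m_4 = 6(Δ_3 - Δ_2) = -34
Clamped end conditions give two more equations: 2h_0·m_0 + h_0·m_1 = 6(Δ_0 - S'(-1)) = 51 and h_3·m_3 + 2h_3·m_4 = 6(S'(8) - Δ_3) = 6.
Forward elimination and back-substitution give m_0 = 7127/354, m_1 = -5227/354, m_2 = 1846/177, m_3 = -1343/177, m_4 = 937/177.
On [3, 6], with S_2(x) = a_2 + b_2·(x - 3) + c_2·(x - 3)² + d_2·(x - 3)³: c_2 = m_2/2 = 923/177, d_2 = (m_3 - m_2)/(6h_2) = -1063/1062, b_2 = Δ_2 - h_2(2m_2 + m_3)/6 = -1051/354.

-1.0009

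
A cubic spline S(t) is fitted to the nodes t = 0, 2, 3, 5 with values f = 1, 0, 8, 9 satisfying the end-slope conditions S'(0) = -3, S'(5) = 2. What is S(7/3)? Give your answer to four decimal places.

2.5787

Let M_i = S''(x_i). Step sizes h_i = 2, 1, 2; slopes of the chords Δ_i = (y_(i+1) - y_i)/h_i = -1/2, 8, 1/2.
  2·M_0 + 6·M_1 + 1·M_2 = 6(Δ_1 - Δ_0) = 51
  1·M_1 + 6·M_2 + 2·M_3 = 6(Δ_2 - Δ_1) = -45
Clamped end conditions give two more equations: 2h_0·M_0 + h_0·M_1 = 6(Δ_0 - S'(0)) = 15 and h_2·M_2 + 2h_2·M_3 = 6(S'(5) - Δ_2) = 9.
Solving the tridiagonal system: M_0 = -29/16, M_1 = 89/8, M_2 = -97/8, M_3 = 133/16.
On [2, 3], S(t) = 0 + 101/16·(t - 2) + 89/16·(t - 2)² - 31/8·(t - 2)³.
With (t - 2) = 1/3: S(7/3) = 557/216.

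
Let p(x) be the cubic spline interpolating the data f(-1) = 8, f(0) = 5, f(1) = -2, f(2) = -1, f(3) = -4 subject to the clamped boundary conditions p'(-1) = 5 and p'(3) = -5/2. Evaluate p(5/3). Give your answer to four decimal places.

-1.3955

Let m_i = p''(x_i). Step sizes h_i = 1, 1, 1, 1; slopes of the chords Δ_i = (y_(i+1) - y_i)/h_i = -3, -7, 1, -3.
  1·m_0 + 4·m_1 + 1·m_2 = 6(Δ_1 - Δ_0) = -24
  1·m_1 + 4·m_2 + 1·m_3 = 6(Δ_2 - Δ_1) = 48
  1·m_2 + 4·m_3 + 1·m_4 = 6(Δ_3 - Δ_2) = -24
Clamped end conditions give two more equations: 2h_0·m_0 + h_0·m_1 = 6(Δ_0 - p'(-1)) = -48 and h_3·m_3 + 2h_3·m_4 = 6(p'(3) - Δ_3) = 3.
Solving the tridiagonal system: m_0 = -1215/56, m_1 = -129/28, m_2 = 129/8, m_3 = -333/28, m_4 = 417/56.
On [1, 2], p(x) = -2 - 67/28·(x - 1) + 129/16·(x - 1)² - 523/112·(x - 1)³.
With (x - 1) = 2/3: p(5/3) = -1055/756.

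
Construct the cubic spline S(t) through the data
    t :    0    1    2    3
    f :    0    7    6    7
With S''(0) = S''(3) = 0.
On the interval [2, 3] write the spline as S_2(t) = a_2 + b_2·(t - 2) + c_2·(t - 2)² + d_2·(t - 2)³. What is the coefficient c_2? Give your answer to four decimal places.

3.2000

Put M_i = S'' at the i-th knot. Here h = (1, 1, 1) and Δ = (7, -1, 1), so the interior equations h_(i-1)·M_(i-1) + 2(h_(i-1)+h_i)·M_i + h_i·M_(i+1) = 6(Δ_i − Δ_(i-1)) read
  1·M_0 + 4·M_1 + 1·M_2 = 6(Δ_1 - Δ_0) = -48
  1·M_1 + 4·M_2 + 1·M_3 = 6(Δ_2 - Δ_1) = 12
Natural end conditions: M_0 = M_3 = 0.
Solving the tridiagonal system: M_0 = 0, M_1 = -68/5, M_2 = 32/5, M_3 = 0.
On [2, 3], with S_2(t) = a_2 + b_2·(t - 2) + c_2·(t - 2)² + d_2·(t - 2)³: c_2 = M_2/2 = 16/5, d_2 = (M_3 - M_2)/(6h_2) = -16/15, b_2 = Δ_2 - h_2(2M_2 + M_3)/6 = -17/15.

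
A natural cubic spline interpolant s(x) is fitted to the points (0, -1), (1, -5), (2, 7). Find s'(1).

Put M_i = s'' at the i-th knot. Here h = (1, 1) and Δ = (-4, 12), so the interior equations h_(i-1)·M_(i-1) + 2(h_(i-1)+h_i)·M_i + h_i·M_(i+1) = 6(Δ_i − Δ_(i-1)) read
  1·M_0 + 4·M_1 + 1·M_2 = 6(Δ_1 - Δ_0) = 96
Natural end conditions: M_0 = M_2 = 0.
Solving: M_0 = 0, M_1 = 24, M_2 = 0.
On [1, 2], s'(x) = b_1 + 2c_1·(x - 1) + 3d_1·(x - 1)² with b_1 = Δ_1 - h_1(2M_1 + M_2)/6 = 4, c_1 = M_1/2 = 12, d_1 = (M_2 - M_1)/(6h_1) = -4. So s'(1) = 4.

4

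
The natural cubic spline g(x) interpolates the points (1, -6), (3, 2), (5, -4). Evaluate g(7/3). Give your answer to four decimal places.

0.6296

Put M_i = g'' at the i-th knot. Here h = (2, 2) and Δ = (4, -3), so the interior equations h_(i-1)·M_(i-1) + 2(h_(i-1)+h_i)·M_i + h_i·M_(i+1) = 6(Δ_i − Δ_(i-1)) read
  2·M_0 + 8·M_1 + 2·M_2 = 6(Δ_1 - Δ_0) = -42
Natural end conditions: M_0 = M_2 = 0.
Hence M_0 = 0, M_1 = -21/4, M_2 = 0.
On [1, 3], g(x) = -6 + 23/4·(x - 1) + 0·(x - 1)² - 7/16·(x - 1)³.
With (x - 1) = 4/3: g(7/3) = 17/27.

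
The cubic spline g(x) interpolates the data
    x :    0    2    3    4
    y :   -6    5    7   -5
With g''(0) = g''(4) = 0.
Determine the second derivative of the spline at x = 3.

-21

With m_i denoting the second derivative at x_i, h_i = 2, 1, 1, and Δ_i = (y_(i+1) − y_i)/h_i = 11/2, 2, -12:
  2·m_0 + 6·m_1 + 1·m_2 = 6(Δ_1 - Δ_0) = -21
  1·m_1 + 4·m_2 + 1·m_3 = 6(Δ_2 - Δ_1) = -84
Natural end conditions: m_0 = m_3 = 0.
Forward elimination and back-substitution give m_0 = 0, m_1 = 0, m_2 = -21, m_3 = 0.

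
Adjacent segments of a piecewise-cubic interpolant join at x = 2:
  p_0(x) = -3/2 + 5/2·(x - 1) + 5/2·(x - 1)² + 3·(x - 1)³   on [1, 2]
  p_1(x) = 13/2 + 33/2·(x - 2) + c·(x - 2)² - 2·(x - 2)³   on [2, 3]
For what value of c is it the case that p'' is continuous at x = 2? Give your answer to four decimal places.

p_0''(x) = 5 + 18·(x - 1), so p_0''(2) = 23. On the right, p_1''(2) = 2c, so c = 23/2.

11.5000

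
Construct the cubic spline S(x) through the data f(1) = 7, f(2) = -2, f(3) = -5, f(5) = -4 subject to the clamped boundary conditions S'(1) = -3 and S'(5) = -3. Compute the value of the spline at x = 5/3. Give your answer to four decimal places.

1.3535

Write m_i for S''(x_i). With h_i = 1, 1, 2 and divided differences Δ_i = -9, -3, 1/2, the continuity of S' gives the tridiagonal system
  1·m_0 + 4·m_1 + 1·m_2 = 6(Δ_1 - Δ_0) = 36
  1·m_1 + 6·m_2 + 2·m_3 = 6(Δ_2 - Δ_1) = 21
Clamped end conditions give two more equations: 2h_0·m_0 + h_0·m_1 = 6(Δ_0 - S'(1)) = -36 and h_2·m_2 + 2h_2·m_3 = 6(S'(5) - Δ_2) = -21.
Forward elimination and back-substitution give m_0 = -555/22, m_1 = 159/11, m_2 = 75/22, m_3 = -153/22.
On [1, 2], S(x) = 7 - 3·(x - 1) - 555/44·(x - 1)² + 291/44·(x - 1)³.
With (x - 1) = 2/3: S(5/3) = 134/99.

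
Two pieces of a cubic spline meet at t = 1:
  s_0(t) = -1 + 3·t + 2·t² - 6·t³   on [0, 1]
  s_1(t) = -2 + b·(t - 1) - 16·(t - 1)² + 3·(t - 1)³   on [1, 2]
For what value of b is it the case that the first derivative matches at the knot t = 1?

-11

s_0'(t) = 3 + 4·t - 18·t², so s_0'(1) = -11. On the right, s_1'(1) = b, so b = -11.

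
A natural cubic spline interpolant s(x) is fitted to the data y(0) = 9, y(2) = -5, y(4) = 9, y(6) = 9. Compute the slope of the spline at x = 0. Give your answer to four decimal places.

Write M_i for s''(x_i). With h_i = 2, 2, 2 and divided differences Δ_i = -7, 7, 0, the continuity of s' gives the tridiagonal system
  2·M_0 + 8·M_1 + 2·M_2 = 6(Δ_1 - Δ_0) = 84
  2·M_1 + 8·M_2 + 2·M_3 = 6(Δ_2 - Δ_1) = -42
Natural end conditions: M_0 = M_3 = 0.
Solving the tridiagonal system: M_0 = 0, M_1 = 63/5, M_2 = -42/5, M_3 = 0.
On [0, 2], s'(x) = b_0 + 2c_0·x + 3d_0·x² with b_0 = Δ_0 - h_0(2M_0 + M_1)/6 = -56/5, c_0 = M_0/2 = 0, d_0 = (M_1 - M_0)/(6h_0) = 21/20. So s'(0) = -56/5.

-11.2000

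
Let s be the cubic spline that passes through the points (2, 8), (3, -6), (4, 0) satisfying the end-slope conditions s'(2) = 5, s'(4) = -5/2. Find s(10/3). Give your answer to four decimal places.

Put M_i = s'' at the i-th knot. Here h = (1, 1) and Δ = (-14, 6), so the interior equations h_(i-1)·M_(i-1) + 2(h_(i-1)+h_i)·M_i + h_i·M_(i+1) = 6(Δ_i − Δ_(i-1)) read
  1·M_0 + 4·M_1 + 1·M_2 = 6(Δ_1 - Δ_0) = 120
Clamped end conditions give two more equations: 2h_0·M_0 + h_0·M_1 = 6(Δ_0 - s'(2)) = -114 and h_1·M_1 + 2h_1·M_2 = 6(s'(4) - Δ_1) = -51.
Forward elimination and back-substitution give M_0 = -363/4, M_1 = 135/2, M_2 = -237/4.
On [3, 4], s(x) = -6 - 53/8·(x - 3) + 135/4·(x - 3)² - 169/8·(x - 3)³.
With (x - 3) = 1/3: s(10/3) = -283/54.

-5.2407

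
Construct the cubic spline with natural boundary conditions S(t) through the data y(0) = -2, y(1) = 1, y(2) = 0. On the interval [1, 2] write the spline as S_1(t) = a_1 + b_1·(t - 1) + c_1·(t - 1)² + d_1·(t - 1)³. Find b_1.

1

Put M_i = S'' at the i-th knot. Here h = (1, 1) and Δ = (3, -1), so the interior equations h_(i-1)·M_(i-1) + 2(h_(i-1)+h_i)·M_i + h_i·M_(i+1) = 6(Δ_i − Δ_(i-1)) read
  1·M_0 + 4·M_1 + 1·M_2 = 6(Δ_1 - Δ_0) = -24
Natural end conditions: M_0 = M_2 = 0.
Hence M_0 = 0, M_1 = -6, M_2 = 0.
On [1, 2], with S_1(t) = a_1 + b_1·(t - 1) + c_1·(t - 1)² + d_1·(t - 1)³: c_1 = M_1/2 = -3, d_1 = (M_2 - M_1)/(6h_1) = 1, b_1 = Δ_1 - h_1(2M_1 + M_2)/6 = 1.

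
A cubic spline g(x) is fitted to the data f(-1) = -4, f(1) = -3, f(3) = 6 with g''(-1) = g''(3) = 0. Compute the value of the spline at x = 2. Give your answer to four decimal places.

With σ_i denoting the second derivative at x_i, h_i = 2, 2, and Δ_i = (y_(i+1) − y_i)/h_i = 1/2, 9/2:
  2·σ_0 + 8·σ_1 + 2·σ_2 = 6(Δ_1 - Δ_0) = 24
Natural end conditions: σ_0 = σ_2 = 0.
Solving: σ_0 = 0, σ_1 = 3, σ_2 = 0.
On [1, 3], g(x) = -3 + 5/2·(x - 1) + 3/2·(x - 1)² - 1/4·(x - 1)³.
With (x - 1) = 1: g(2) = 3/4.

0.7500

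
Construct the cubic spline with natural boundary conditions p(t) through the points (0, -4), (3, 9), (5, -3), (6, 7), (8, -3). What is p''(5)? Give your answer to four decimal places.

22.7117

Let σ_i = p''(x_i). Step sizes h_i = 3, 2, 1, 2; slopes of the chords Δ_i = (y_(i+1) - y_i)/h_i = 13/3, -6, 10, -5.
  3·σ_0 + 10·σ_1 + 2·σ_2 = 6(Δ_1 - Δ_0) = -62
  2·σ_1 + 6·σ_2 + 1·σ_3 = 6(Δ_2 - Δ_1) = 96
  1·σ_2 + 6·σ_3 + 2·σ_4 = 6(Δ_3 - Δ_2) = -90
Natural end conditions: σ_0 = σ_4 = 0.
Forward elimination and back-substitution give σ_0 = 0, σ_1 = -1751/163, σ_2 = 3702/163, σ_3 = -3062/163, σ_4 = 0.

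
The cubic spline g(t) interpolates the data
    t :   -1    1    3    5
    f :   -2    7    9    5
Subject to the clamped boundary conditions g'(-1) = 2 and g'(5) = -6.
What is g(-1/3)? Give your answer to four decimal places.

Write σ_i for g''(x_i). With h_i = 2, 2, 2 and divided differences Δ_i = 9/2, 1, -2, the continuity of g' gives the tridiagonal system
  2·σ_0 + 8·σ_1 + 2·σ_2 = 6(Δ_1 - Δ_0) = -21
  2·σ_1 + 8·σ_2 + 2·σ_3 = 6(Δ_2 - Δ_1) = -18
Clamped end conditions give two more equations: 2h_0·σ_0 + h_0·σ_1 = 6(Δ_0 - g'(-1)) = 15 and h_2·σ_2 + 2h_2·σ_3 = 6(g'(5) - Δ_2) = -24.
Solving: σ_0 = 35/6, σ_1 = -25/6, σ_2 = 1/3, σ_3 = -37/6.
On [-1, 1], g(t) = -2 + 2·(t + 1) + 35/12·(t + 1)² - 5/6·(t + 1)³.
With (t + 1) = 2/3: g(-1/3) = 31/81.

0.3827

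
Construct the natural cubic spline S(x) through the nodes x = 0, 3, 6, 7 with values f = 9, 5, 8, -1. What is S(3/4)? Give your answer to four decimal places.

6.8200

With m_i denoting the second derivative at x_i, h_i = 3, 3, 1, and Δ_i = (y_(i+1) − y_i)/h_i = -4/3, 1, -9:
  3·m_0 + 12·m_1 + 3·m_2 = 6(Δ_1 - Δ_0) = 14
  3·m_1 + 8·m_2 + 1·m_3 = 6(Δ_2 - Δ_1) = -60
Natural end conditions: m_0 = m_3 = 0.
Hence m_0 = 0, m_1 = 292/87, m_2 = -254/29, m_3 = 0.
On [0, 3], S(x) = 9 - 262/87·x + 0·x² + 146/783·x³.
With x = 3/4: S(3/4) = 6329/928.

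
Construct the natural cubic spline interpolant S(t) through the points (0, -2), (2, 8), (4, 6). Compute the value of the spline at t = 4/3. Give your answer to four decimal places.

5.7778

Let m_i = S''(x_i). Step sizes h_i = 2, 2; slopes of the chords Δ_i = (y_(i+1) - y_i)/h_i = 5, -1.
  2·m_0 + 8·m_1 + 2·m_2 = 6(Δ_1 - Δ_0) = -36
Natural end conditions: m_0 = m_2 = 0.
Forward elimination and back-substitution give m_0 = 0, m_1 = -9/2, m_2 = 0.
On [0, 2], S(t) = -2 + 13/2·t + 0·t² - 3/8·t³.
With t = 4/3: S(4/3) = 52/9.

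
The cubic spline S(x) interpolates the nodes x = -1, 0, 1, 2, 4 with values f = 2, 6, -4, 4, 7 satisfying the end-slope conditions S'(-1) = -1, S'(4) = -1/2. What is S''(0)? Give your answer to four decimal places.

-39.9024

Put σ_i = S'' at the i-th knot. Here h = (1, 1, 1, 2) and Δ = (4, -10, 8, 3/2), so the interior equations h_(i-1)·σ_(i-1) + 2(h_(i-1)+h_i)·σ_i + h_i·σ_(i+1) = 6(Δ_i − Δ_(i-1)) read
  1·σ_0 + 4·σ_1 + 1·σ_2 = 6(Δ_1 - Δ_0) = -84
  1·σ_1 + 4·σ_2 + 1·σ_3 = 6(Δ_2 - Δ_1) = 108
  1·σ_2 + 6·σ_3 + 2·σ_4 = 6(Δ_3 - Δ_2) = -39
Clamped end conditions give two more equations: 2h_0·σ_0 + h_0·σ_1 = 6(Δ_0 - S'(-1)) = 30 and h_3·σ_3 + 2h_3·σ_4 = 6(S'(4) - Δ_3) = -12.
Solving: σ_0 = 1433/41, σ_1 = -1636/41, σ_2 = 1667/41, σ_3 = -604/41, σ_4 = 179/41.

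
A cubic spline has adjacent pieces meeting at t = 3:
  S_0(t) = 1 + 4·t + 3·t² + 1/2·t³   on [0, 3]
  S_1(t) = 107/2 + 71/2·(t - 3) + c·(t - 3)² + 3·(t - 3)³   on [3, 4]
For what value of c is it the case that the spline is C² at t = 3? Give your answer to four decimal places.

7.5000

S_0''(t) = 6 + 3·t, so S_0''(3) = 15. On the right, S_1''(3) = 2c, so c = 15/2.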